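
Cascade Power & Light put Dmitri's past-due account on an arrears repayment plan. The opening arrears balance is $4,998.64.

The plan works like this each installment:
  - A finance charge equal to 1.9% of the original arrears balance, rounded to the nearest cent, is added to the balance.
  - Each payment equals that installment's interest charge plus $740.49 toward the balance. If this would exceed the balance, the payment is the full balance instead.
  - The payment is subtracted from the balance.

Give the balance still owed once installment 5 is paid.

Installment 1: $4,998.64 +$94.97 interest = $5,093.61; pay $835.46 → $4,258.15
Installment 2: $4,258.15 +$94.97 interest = $4,353.12; pay $835.46 → $3,517.66
Installment 3: $3,517.66 +$94.97 interest = $3,612.63; pay $835.46 → $2,777.17
Installment 4: $2,777.17 +$94.97 interest = $2,872.14; pay $835.46 → $2,036.68
Installment 5: $2,036.68 +$94.97 interest = $2,131.65; pay $835.46 → $1,296.19

$1,296.19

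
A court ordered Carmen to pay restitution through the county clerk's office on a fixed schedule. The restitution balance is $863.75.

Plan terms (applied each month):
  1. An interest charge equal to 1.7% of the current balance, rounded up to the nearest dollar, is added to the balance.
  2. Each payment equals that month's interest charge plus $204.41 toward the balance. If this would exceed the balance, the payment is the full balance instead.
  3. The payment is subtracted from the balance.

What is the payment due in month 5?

$47.11

Month 1: opening $863.75; interest $15.00 → $878.75; payment $219.41; balance $659.34
Month 2: opening $659.34; interest $12.00 → $671.34; payment $216.41; balance $454.93
Month 3: opening $454.93; interest $8.00 → $462.93; payment $212.41; balance $250.52
Month 4: opening $250.52; interest $5.00 → $255.52; payment $209.41; balance $46.11
Month 5: opening $46.11; interest $1.00 → $47.11; payment $47.11; balance $0.00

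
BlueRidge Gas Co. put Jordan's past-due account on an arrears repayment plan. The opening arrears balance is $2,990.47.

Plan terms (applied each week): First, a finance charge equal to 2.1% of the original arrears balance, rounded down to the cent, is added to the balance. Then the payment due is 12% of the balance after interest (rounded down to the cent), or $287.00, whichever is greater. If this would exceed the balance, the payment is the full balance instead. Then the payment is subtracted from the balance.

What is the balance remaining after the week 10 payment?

$615.13

# | Opening | Interest | Payment | End bal
1 | $2,990.47 | $62.79 | $366.39 | $2,686.87
2 | $2,686.87 | $62.79 | $329.95 | $2,419.71
3 | $2,419.71 | $62.79 | $297.90 | $2,184.60
4 | $2,184.60 | $62.79 | $287.00 | $1,960.39
5 | $1,960.39 | $62.79 | $287.00 | $1,736.18
6 | $1,736.18 | $62.79 | $287.00 | $1,511.97
7 | $1,511.97 | $62.79 | $287.00 | $1,287.76
8 | $1,287.76 | $62.79 | $287.00 | $1,063.55
9 | $1,063.55 | $62.79 | $287.00 | $839.34
10 | $839.34 | $62.79 | $287.00 | $615.13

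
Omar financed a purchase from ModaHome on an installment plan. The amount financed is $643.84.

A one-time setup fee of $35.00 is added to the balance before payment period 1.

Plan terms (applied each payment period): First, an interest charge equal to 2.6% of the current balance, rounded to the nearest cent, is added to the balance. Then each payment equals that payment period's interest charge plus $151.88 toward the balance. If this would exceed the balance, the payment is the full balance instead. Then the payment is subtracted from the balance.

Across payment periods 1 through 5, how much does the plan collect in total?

Payment period 1: $678.84 +$17.65 interest = $696.49; pay $169.53 → $526.96
Payment period 2: $526.96 +$13.70 interest = $540.66; pay $165.58 → $375.08
Payment period 3: $375.08 +$9.75 interest = $384.83; pay $161.63 → $223.20
Payment period 4: $223.20 +$5.80 interest = $229.00; pay $157.68 → $71.32
Payment period 5: $71.32 +$1.85 interest = $73.17; pay $73.17 → $0.00
Total paid: $727.59

$727.59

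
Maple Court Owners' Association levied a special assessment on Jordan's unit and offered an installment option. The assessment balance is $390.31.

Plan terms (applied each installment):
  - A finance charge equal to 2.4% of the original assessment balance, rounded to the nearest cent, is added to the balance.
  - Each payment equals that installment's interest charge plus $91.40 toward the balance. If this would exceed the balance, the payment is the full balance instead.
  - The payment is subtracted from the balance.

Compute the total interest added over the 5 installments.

$46.85

Installment 1: opening $390.31; interest $9.37 → $399.68; payment $100.77; balance $298.91
Installment 2: opening $298.91; interest $9.37 → $308.28; payment $100.77; balance $207.51
Installment 3: opening $207.51; interest $9.37 → $216.88; payment $100.77; balance $116.11
Installment 4: opening $116.11; interest $9.37 → $125.48; payment $100.77; balance $24.71
Installment 5: opening $24.71; interest $9.37 → $34.08; payment $34.08; balance $0.00
Total interest: $9.37 + $9.37 + $9.37 + $9.37 + $9.37 = $46.85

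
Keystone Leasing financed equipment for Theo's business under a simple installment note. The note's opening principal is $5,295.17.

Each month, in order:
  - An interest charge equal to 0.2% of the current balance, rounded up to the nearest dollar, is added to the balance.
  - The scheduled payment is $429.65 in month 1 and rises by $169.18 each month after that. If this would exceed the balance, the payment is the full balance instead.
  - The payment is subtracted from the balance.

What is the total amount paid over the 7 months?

Month 1: $5,295.17 +$11.00 interest = $5,306.17; pay $429.65 → $4,876.52
Month 2: $4,876.52 +$10.00 interest = $4,886.52; pay $598.83 → $4,287.69
Month 3: $4,287.69 +$9.00 interest = $4,296.69; pay $768.01 → $3,528.68
Month 4: $3,528.68 +$8.00 interest = $3,536.68; pay $937.19 → $2,599.49
Month 5: $2,599.49 +$6.00 interest = $2,605.49; pay $1,106.37 → $1,499.12
Month 6: $1,499.12 +$3.00 interest = $1,502.12; pay $1,275.55 → $226.57
Month 7: $226.57 +$1.00 interest = $227.57; pay $227.57 → $0.00
Total paid: $5,343.17

$5,343.17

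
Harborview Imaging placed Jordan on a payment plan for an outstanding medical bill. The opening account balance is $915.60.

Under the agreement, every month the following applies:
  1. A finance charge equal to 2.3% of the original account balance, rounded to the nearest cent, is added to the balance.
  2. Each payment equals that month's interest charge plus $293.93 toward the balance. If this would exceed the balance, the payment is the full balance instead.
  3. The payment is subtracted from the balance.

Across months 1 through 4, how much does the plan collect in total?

$999.84

Month 1: opening $915.60; interest $21.06 → $936.66; payment $314.99; balance $621.67
Month 2: opening $621.67; interest $21.06 → $642.73; payment $314.99; balance $327.74
Month 3: opening $327.74; interest $21.06 → $348.80; payment $314.99; balance $33.81
Month 4: opening $33.81; interest $21.06 → $54.87; payment $54.87; balance $0.00
Total paid: $999.84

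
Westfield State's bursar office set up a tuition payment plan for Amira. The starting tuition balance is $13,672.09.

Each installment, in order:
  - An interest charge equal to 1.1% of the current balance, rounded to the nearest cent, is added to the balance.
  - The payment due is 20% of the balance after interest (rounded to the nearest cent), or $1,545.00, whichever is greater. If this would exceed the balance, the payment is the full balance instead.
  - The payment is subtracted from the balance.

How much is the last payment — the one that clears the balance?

$1,288.53

Installment 1: opening $13,672.09; interest $150.39 → $13,822.48; payment $2,764.50; balance $11,057.98
Installment 2: opening $11,057.98; interest $121.64 → $11,179.62; payment $2,235.92; balance $8,943.70
Installment 3: opening $8,943.70; interest $98.38 → $9,042.08; payment $1,808.42; balance $7,233.66
Installment 4: opening $7,233.66; interest $79.57 → $7,313.23; payment $1,545.00; balance $5,768.23
Installment 5: opening $5,768.23; interest $63.45 → $5,831.68; payment $1,545.00; balance $4,286.68
Installment 6: opening $4,286.68; interest $47.15 → $4,333.83; payment $1,545.00; balance $2,788.83
Installment 7: opening $2,788.83; interest $30.68 → $2,819.51; payment $1,545.00; balance $1,274.51
Installment 8: opening $1,274.51; interest $14.02 → $1,288.53; payment $1,288.53; balance $0.00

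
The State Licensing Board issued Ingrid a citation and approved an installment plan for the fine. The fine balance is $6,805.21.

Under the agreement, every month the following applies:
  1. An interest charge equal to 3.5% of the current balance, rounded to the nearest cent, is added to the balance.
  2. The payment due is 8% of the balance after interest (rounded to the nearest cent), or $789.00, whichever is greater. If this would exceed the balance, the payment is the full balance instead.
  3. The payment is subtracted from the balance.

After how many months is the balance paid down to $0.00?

11

Month 1: $6,805.21 +$238.18 interest = $7,043.39; pay $789.00 → $6,254.39
Month 2: $6,254.39 +$218.90 interest = $6,473.29; pay $789.00 → $5,684.29
Month 3: $5,684.29 +$198.95 interest = $5,883.24; pay $789.00 → $5,094.24
Month 4: $5,094.24 +$178.30 interest = $5,272.54; pay $789.00 → $4,483.54
Month 5: $4,483.54 +$156.92 interest = $4,640.46; pay $789.00 → $3,851.46
Month 6: $3,851.46 +$134.80 interest = $3,986.26; pay $789.00 → $3,197.26
Month 7: $3,197.26 +$111.90 interest = $3,309.16; pay $789.00 → $2,520.16
Month 8: $2,520.16 +$88.21 interest = $2,608.37; pay $789.00 → $1,819.37
Month 9: $1,819.37 +$63.68 interest = $1,883.05; pay $789.00 → $1,094.05
Month 10: $1,094.05 +$38.29 interest = $1,132.34; pay $789.00 → $343.34
Month 11: $343.34 +$12.02 interest = $355.36; pay $355.36 → $0.00
Balance reaches $0.00 in month 11.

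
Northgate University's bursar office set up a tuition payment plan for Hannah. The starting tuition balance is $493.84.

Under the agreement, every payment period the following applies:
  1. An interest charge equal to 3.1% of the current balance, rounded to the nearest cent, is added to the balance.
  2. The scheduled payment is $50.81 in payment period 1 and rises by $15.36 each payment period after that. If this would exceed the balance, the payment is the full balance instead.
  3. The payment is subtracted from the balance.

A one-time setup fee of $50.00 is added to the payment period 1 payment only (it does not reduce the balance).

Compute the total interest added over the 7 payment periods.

$65.63

Payment period 1: opening $493.84; interest $15.31 → $509.15; payment $50.81 (+ $50.00 fee); balance $458.34
Payment period 2: opening $458.34; interest $14.21 → $472.55; payment $66.17; balance $406.38
Payment period 3: opening $406.38; interest $12.60 → $418.98; payment $81.53; balance $337.45
Payment period 4: opening $337.45; interest $10.46 → $347.91; payment $96.89; balance $251.02
Payment period 5: opening $251.02; interest $7.78 → $258.80; payment $112.25; balance $146.55
Payment period 6: opening $146.55; interest $4.54 → $151.09; payment $127.61; balance $23.48
Payment period 7: opening $23.48; interest $0.73 → $24.21; payment $24.21; balance $0.00
Total interest: $15.31 + $14.21 + $12.60 + $10.46 + $7.78 + $4.54 + $0.73 = $65.63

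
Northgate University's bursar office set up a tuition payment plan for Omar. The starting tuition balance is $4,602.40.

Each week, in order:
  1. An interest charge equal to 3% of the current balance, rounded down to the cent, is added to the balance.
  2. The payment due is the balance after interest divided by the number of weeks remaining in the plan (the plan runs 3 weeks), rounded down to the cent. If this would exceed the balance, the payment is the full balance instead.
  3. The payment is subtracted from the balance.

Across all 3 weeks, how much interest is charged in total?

$281.69

Week 1: $4,602.40 +$138.07 interest = $4,740.47; pay $1,580.15 → $3,160.32
Week 2: $3,160.32 +$94.80 interest = $3,255.12; pay $1,627.56 → $1,627.56
Week 3: $1,627.56 +$48.82 interest = $1,676.38; pay $1,676.38 → $0.00
Total interest: $138.07 + $94.80 + $48.82 = $281.69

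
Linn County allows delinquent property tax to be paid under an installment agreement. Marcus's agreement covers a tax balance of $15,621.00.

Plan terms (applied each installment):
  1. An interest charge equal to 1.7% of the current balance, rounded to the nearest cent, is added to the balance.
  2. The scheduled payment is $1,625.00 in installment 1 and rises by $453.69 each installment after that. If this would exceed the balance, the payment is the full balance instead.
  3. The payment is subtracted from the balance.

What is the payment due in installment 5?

$3,439.76

# | Opening | Interest | Payment | End bal
1 | $15,621.00 | $265.56 | $1,625.00 | $14,261.56
2 | $14,261.56 | $242.45 | $2,078.69 | $12,425.32
3 | $12,425.32 | $211.23 | $2,532.38 | $10,104.17
4 | $10,104.17 | $171.77 | $2,986.07 | $7,289.87
5 | $7,289.87 | $123.93 | $3,439.76 | $3,974.04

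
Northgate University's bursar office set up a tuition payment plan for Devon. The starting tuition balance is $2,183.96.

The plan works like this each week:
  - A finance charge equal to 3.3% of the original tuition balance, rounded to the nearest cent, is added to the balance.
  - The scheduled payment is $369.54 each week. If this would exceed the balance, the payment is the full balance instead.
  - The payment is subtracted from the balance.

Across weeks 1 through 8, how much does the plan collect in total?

$2,760.52

Week 1: opening $2,183.96; interest $72.07 → $2,256.03; payment $369.54; balance $1,886.49
Week 2: opening $1,886.49; interest $72.07 → $1,958.56; payment $369.54; balance $1,589.02
Week 3: opening $1,589.02; interest $72.07 → $1,661.09; payment $369.54; balance $1,291.55
Week 4: opening $1,291.55; interest $72.07 → $1,363.62; payment $369.54; balance $994.08
Week 5: opening $994.08; interest $72.07 → $1,066.15; payment $369.54; balance $696.61
Week 6: opening $696.61; interest $72.07 → $768.68; payment $369.54; balance $399.14
Week 7: opening $399.14; interest $72.07 → $471.21; payment $369.54; balance $101.67
Week 8: opening $101.67; interest $72.07 → $173.74; payment $173.74; balance $0.00
Total paid: $2,760.52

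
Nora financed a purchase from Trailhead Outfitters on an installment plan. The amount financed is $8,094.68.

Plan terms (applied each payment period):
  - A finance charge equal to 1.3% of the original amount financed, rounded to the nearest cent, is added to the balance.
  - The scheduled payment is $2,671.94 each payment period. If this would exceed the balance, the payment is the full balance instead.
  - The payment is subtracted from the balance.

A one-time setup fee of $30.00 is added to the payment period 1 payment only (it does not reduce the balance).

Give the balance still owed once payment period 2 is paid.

$2,961.26

Payment period 1: opening $8,094.68; interest $105.23 → $8,199.91; payment $2,671.94 (+ $30.00 fee); balance $5,527.97
Payment period 2: opening $5,527.97; interest $105.23 → $5,633.20; payment $2,671.94; balance $2,961.26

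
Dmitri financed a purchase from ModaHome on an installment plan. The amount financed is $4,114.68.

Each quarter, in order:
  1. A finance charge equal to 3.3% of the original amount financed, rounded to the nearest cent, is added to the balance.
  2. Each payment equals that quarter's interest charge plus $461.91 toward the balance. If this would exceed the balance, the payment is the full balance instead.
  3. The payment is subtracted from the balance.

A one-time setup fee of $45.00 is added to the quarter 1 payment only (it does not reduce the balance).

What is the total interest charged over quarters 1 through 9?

$1,222.02

Quarter 1: opening $4,114.68; interest $135.78 → $4,250.46; payment $597.69 (+ $45.00 fee); balance $3,652.77
Quarter 2: opening $3,652.77; interest $135.78 → $3,788.55; payment $597.69; balance $3,190.86
Quarter 3: opening $3,190.86; interest $135.78 → $3,326.64; payment $597.69; balance $2,728.95
Quarter 4: opening $2,728.95; interest $135.78 → $2,864.73; payment $597.69; balance $2,267.04
Quarter 5: opening $2,267.04; interest $135.78 → $2,402.82; payment $597.69; balance $1,805.13
Quarter 6: opening $1,805.13; interest $135.78 → $1,940.91; payment $597.69; balance $1,343.22
Quarter 7: opening $1,343.22; interest $135.78 → $1,479.00; payment $597.69; balance $881.31
Quarter 8: opening $881.31; interest $135.78 → $1,017.09; payment $597.69; balance $419.40
Quarter 9: opening $419.40; interest $135.78 → $555.18; payment $555.18; balance $0.00
Total interest: $135.78 + $135.78 + $135.78 + $135.78 + $135.78 + $135.78 + $135.78 + $135.78 + $135.78 = $1,222.02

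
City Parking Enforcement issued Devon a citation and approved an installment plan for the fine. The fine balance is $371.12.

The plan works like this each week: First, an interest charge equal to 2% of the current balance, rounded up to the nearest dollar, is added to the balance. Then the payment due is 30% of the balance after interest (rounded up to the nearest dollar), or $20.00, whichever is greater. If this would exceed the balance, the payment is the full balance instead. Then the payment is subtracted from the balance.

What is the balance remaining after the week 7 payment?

$29.12

Week 1: $371.12 +$8.00 interest = $379.12; pay $114.00 → $265.12
Week 2: $265.12 +$6.00 interest = $271.12; pay $82.00 → $189.12
Week 3: $189.12 +$4.00 interest = $193.12; pay $58.00 → $135.12
Week 4: $135.12 +$3.00 interest = $138.12; pay $42.00 → $96.12
Week 5: $96.12 +$2.00 interest = $98.12; pay $30.00 → $68.12
Week 6: $68.12 +$2.00 interest = $70.12; pay $22.00 → $48.12
Week 7: $48.12 +$1.00 interest = $49.12; pay $20.00 → $29.12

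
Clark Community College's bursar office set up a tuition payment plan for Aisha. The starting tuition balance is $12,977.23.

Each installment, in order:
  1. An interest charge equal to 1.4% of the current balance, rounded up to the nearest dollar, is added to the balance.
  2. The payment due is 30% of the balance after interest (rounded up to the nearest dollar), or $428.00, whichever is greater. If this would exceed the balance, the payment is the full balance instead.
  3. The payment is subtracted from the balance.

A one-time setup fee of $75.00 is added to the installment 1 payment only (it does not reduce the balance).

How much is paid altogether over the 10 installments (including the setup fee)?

Installment 1: opening $12,977.23; interest $182.00 → $13,159.23; payment $3,948.00 (+ $75.00 fee); balance $9,211.23
Installment 2: opening $9,211.23; interest $129.00 → $9,340.23; payment $2,803.00; balance $6,537.23
Installment 3: opening $6,537.23; interest $92.00 → $6,629.23; payment $1,989.00; balance $4,640.23
Installment 4: opening $4,640.23; interest $65.00 → $4,705.23; payment $1,412.00; balance $3,293.23
Installment 5: opening $3,293.23; interest $47.00 → $3,340.23; payment $1,003.00; balance $2,337.23
Installment 6: opening $2,337.23; interest $33.00 → $2,370.23; payment $712.00; balance $1,658.23
Installment 7: opening $1,658.23; interest $24.00 → $1,682.23; payment $505.00; balance $1,177.23
Installment 8: opening $1,177.23; interest $17.00 → $1,194.23; payment $428.00; balance $766.23
Installment 9: opening $766.23; interest $11.00 → $777.23; payment $428.00; balance $349.23
Installment 10: opening $349.23; interest $5.00 → $354.23; payment $354.23; balance $0.00
Total paid: $13,657.23

$13,657.23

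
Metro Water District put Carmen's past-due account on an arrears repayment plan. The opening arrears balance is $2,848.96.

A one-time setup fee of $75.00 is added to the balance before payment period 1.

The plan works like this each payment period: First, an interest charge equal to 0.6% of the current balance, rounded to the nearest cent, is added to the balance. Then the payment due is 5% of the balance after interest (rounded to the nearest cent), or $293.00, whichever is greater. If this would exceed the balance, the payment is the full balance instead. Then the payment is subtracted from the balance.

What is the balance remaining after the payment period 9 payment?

$384.51

Payment period 1: $2,923.96 +$17.54 interest = $2,941.50; pay $293.00 → $2,648.50
Payment period 2: $2,648.50 +$15.89 interest = $2,664.39; pay $293.00 → $2,371.39
Payment period 3: $2,371.39 +$14.23 interest = $2,385.62; pay $293.00 → $2,092.62
Payment period 4: $2,092.62 +$12.56 interest = $2,105.18; pay $293.00 → $1,812.18
Payment period 5: $1,812.18 +$10.87 interest = $1,823.05; pay $293.00 → $1,530.05
Payment period 6: $1,530.05 +$9.18 interest = $1,539.23; pay $293.00 → $1,246.23
Payment period 7: $1,246.23 +$7.48 interest = $1,253.71; pay $293.00 → $960.71
Payment period 8: $960.71 +$5.76 interest = $966.47; pay $293.00 → $673.47
Payment period 9: $673.47 +$4.04 interest = $677.51; pay $293.00 → $384.51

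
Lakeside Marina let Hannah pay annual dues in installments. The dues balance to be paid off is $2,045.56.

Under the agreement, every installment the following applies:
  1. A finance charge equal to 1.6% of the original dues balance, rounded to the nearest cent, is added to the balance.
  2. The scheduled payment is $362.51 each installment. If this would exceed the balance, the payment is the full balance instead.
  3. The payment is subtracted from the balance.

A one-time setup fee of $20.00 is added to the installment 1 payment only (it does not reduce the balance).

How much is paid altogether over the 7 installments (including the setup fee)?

Installment 1: opening $2,045.56; interest $32.73 → $2,078.29; payment $362.51 (+ $20.00 fee); balance $1,715.78
Installment 2: opening $1,715.78; interest $32.73 → $1,748.51; payment $362.51; balance $1,386.00
Installment 3: opening $1,386.00; interest $32.73 → $1,418.73; payment $362.51; balance $1,056.22
Installment 4: opening $1,056.22; interest $32.73 → $1,088.95; payment $362.51; balance $726.44
Installment 5: opening $726.44; interest $32.73 → $759.17; payment $362.51; balance $396.66
Installment 6: opening $396.66; interest $32.73 → $429.39; payment $362.51; balance $66.88
Installment 7: opening $66.88; interest $32.73 → $99.61; payment $99.61; balance $0.00
Total paid: $2,294.67

$2,294.67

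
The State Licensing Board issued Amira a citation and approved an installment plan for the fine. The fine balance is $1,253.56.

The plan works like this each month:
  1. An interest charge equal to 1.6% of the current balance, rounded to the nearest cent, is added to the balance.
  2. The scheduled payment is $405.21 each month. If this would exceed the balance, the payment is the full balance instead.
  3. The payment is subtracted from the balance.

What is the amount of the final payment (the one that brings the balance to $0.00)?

Month 1: $1,253.56 +$20.06 interest = $1,273.62; pay $405.21 → $868.41
Month 2: $868.41 +$13.89 interest = $882.30; pay $405.21 → $477.09
Month 3: $477.09 +$7.63 interest = $484.72; pay $405.21 → $79.51
Month 4: $79.51 +$1.27 interest = $80.78; pay $80.78 → $0.00

$80.78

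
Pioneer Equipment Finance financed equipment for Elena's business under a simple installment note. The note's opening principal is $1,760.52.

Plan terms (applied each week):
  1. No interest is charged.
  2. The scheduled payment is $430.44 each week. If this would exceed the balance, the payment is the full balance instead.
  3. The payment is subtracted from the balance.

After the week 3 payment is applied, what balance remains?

Week 1: opening $1,760.52; payment $430.44; balance $1,330.08
Week 2: opening $1,330.08; payment $430.44; balance $899.64
Week 3: opening $899.64; payment $430.44; balance $469.20

$469.20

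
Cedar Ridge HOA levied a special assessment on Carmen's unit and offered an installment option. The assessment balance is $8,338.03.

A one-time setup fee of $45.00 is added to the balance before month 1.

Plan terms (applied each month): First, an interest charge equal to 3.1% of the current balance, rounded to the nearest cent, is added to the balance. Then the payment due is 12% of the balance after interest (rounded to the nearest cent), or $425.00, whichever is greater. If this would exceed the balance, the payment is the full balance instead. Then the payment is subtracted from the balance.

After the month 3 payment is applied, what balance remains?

Month 1: $8,383.03 +$259.87 interest = $8,642.90; pay $1,037.15 → $7,605.75
Month 2: $7,605.75 +$235.78 interest = $7,841.53; pay $940.98 → $6,900.55
Month 3: $6,900.55 +$213.92 interest = $7,114.47; pay $853.74 → $6,260.73

$6,260.73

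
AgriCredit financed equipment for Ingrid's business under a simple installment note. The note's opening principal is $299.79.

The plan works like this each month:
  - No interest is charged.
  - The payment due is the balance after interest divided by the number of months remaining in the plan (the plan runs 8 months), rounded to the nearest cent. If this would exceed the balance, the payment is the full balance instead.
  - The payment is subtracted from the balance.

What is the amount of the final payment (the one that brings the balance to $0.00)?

# | Opening | Payment | End bal
1 | $299.79 | $37.47 | $262.32
2 | $262.32 | $37.47 | $224.85
3 | $224.85 | $37.48 | $187.37
4 | $187.37 | $37.47 | $149.90
5 | $149.90 | $37.48 | $112.42
6 | $112.42 | $37.47 | $74.95
7 | $74.95 | $37.48 | $37.47
8 | $37.47 | $37.47 | $0.00

$37.47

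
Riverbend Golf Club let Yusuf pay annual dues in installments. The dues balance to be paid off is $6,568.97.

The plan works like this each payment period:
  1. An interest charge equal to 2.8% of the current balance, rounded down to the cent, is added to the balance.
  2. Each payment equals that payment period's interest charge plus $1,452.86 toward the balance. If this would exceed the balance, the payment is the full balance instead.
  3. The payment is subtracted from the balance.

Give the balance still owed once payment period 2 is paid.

$3,663.25

Payment period 1: opening $6,568.97; interest $183.93 → $6,752.90; payment $1,636.79; balance $5,116.11
Payment period 2: opening $5,116.11; interest $143.25 → $5,259.36; payment $1,596.11; balance $3,663.25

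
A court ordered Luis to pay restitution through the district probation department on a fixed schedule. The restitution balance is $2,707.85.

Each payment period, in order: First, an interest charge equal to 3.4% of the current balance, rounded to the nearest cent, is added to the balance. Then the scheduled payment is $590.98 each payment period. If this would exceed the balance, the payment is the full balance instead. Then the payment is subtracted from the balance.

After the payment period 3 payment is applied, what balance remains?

$1,159.64

Payment period 1: $2,707.85 +$92.07 interest = $2,799.92; pay $590.98 → $2,208.94
Payment period 2: $2,208.94 +$75.10 interest = $2,284.04; pay $590.98 → $1,693.06
Payment period 3: $1,693.06 +$57.56 interest = $1,750.62; pay $590.98 → $1,159.64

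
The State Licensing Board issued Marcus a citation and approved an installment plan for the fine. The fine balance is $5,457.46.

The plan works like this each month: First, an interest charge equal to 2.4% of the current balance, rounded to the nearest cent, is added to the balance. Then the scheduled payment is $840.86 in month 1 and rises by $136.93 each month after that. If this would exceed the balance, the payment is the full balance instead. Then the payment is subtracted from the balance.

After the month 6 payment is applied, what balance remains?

Month 1: $5,457.46 +$130.98 interest = $5,588.44; pay $840.86 → $4,747.58
Month 2: $4,747.58 +$113.94 interest = $4,861.52; pay $977.79 → $3,883.73
Month 3: $3,883.73 +$93.21 interest = $3,976.94; pay $1,114.72 → $2,862.22
Month 4: $2,862.22 +$68.69 interest = $2,930.91; pay $1,251.65 → $1,679.26
Month 5: $1,679.26 +$40.30 interest = $1,719.56; pay $1,388.58 → $330.98
Month 6: $330.98 +$7.94 interest = $338.92; pay $338.92 → $0.00

$0.00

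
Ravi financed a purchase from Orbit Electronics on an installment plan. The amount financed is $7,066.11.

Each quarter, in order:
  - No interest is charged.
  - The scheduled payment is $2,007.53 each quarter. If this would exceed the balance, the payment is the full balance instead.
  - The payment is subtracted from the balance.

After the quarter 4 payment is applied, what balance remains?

# | Opening | Payment | End bal
1 | $7,066.11 | $2,007.53 | $5,058.58
2 | $5,058.58 | $2,007.53 | $3,051.05
3 | $3,051.05 | $2,007.53 | $1,043.52
4 | $1,043.52 | $1,043.52 | $0.00

$0.00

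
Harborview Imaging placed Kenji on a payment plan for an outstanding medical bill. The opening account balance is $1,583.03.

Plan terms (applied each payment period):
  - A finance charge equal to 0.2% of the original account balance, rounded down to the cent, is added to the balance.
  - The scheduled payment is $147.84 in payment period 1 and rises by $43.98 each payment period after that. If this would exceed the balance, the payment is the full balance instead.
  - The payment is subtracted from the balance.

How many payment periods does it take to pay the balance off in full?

Payment period 1: opening $1,583.03; interest $3.16 → $1,586.19; payment $147.84; balance $1,438.35
Payment period 2: opening $1,438.35; interest $3.16 → $1,441.51; payment $191.82; balance $1,249.69
Payment period 3: opening $1,249.69; interest $3.16 → $1,252.85; payment $235.80; balance $1,017.05
Payment period 4: opening $1,017.05; interest $3.16 → $1,020.21; payment $279.78; balance $740.43
Payment period 5: opening $740.43; interest $3.16 → $743.59; payment $323.76; balance $419.83
Payment period 6: opening $419.83; interest $3.16 → $422.99; payment $367.74; balance $55.25
Payment period 7: opening $55.25; interest $3.16 → $58.41; payment $58.41; balance $0.00
Balance reaches $0.00 in payment period 7.

7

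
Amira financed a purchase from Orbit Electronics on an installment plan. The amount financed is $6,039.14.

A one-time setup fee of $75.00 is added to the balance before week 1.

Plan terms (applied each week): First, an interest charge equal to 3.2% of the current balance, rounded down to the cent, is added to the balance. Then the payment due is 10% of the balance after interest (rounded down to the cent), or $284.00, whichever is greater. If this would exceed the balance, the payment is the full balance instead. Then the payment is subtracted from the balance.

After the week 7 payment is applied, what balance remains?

Week 1: $6,114.14 +$195.65 interest = $6,309.79; pay $630.97 → $5,678.82
Week 2: $5,678.82 +$181.72 interest = $5,860.54; pay $586.05 → $5,274.49
Week 3: $5,274.49 +$168.78 interest = $5,443.27; pay $544.32 → $4,898.95
Week 4: $4,898.95 +$156.76 interest = $5,055.71; pay $505.57 → $4,550.14
Week 5: $4,550.14 +$145.60 interest = $4,695.74; pay $469.57 → $4,226.17
Week 6: $4,226.17 +$135.23 interest = $4,361.40; pay $436.14 → $3,925.26
Week 7: $3,925.26 +$125.60 interest = $4,050.86; pay $405.08 → $3,645.78

$3,645.78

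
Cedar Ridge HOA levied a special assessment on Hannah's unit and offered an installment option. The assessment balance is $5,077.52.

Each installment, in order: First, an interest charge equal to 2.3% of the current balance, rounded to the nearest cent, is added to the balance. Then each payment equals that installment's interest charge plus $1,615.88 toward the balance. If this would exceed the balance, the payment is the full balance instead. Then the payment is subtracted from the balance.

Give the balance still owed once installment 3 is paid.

$229.88

Installment 1: $5,077.52 +$116.78 interest = $5,194.30; pay $1,732.66 → $3,461.64
Installment 2: $3,461.64 +$79.62 interest = $3,541.26; pay $1,695.50 → $1,845.76
Installment 3: $1,845.76 +$42.45 interest = $1,888.21; pay $1,658.33 → $229.88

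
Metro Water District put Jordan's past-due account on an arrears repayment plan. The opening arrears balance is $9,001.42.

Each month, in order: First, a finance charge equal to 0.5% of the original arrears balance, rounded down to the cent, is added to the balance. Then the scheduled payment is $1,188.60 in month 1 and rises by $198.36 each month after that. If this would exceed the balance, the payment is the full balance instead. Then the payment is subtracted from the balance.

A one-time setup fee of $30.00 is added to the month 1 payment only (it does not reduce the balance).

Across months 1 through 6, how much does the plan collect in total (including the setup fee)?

Month 1: $9,001.42 +$45.00 interest = $9,046.42; pay $1,188.60 (+ $30.00 fee) → $7,857.82
Month 2: $7,857.82 +$45.00 interest = $7,902.82; pay $1,386.96 → $6,515.86
Month 3: $6,515.86 +$45.00 interest = $6,560.86; pay $1,585.32 → $4,975.54
Month 4: $4,975.54 +$45.00 interest = $5,020.54; pay $1,783.68 → $3,236.86
Month 5: $3,236.86 +$45.00 interest = $3,281.86; pay $1,982.04 → $1,299.82
Month 6: $1,299.82 +$45.00 interest = $1,344.82; pay $1,344.82 → $0.00
Total paid: $9,301.42

$9,301.42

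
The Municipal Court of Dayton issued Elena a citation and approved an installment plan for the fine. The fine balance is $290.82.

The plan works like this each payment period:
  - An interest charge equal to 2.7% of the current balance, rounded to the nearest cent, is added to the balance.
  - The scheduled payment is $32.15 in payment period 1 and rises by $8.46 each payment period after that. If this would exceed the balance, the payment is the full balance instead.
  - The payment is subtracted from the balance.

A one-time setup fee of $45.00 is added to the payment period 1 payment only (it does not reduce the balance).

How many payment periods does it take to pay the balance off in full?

Payment period 1: $290.82 +$7.85 interest = $298.67; pay $32.15 (+ $45.00 fee) → $266.52
Payment period 2: $266.52 +$7.20 interest = $273.72; pay $40.61 → $233.11
Payment period 3: $233.11 +$6.29 interest = $239.40; pay $49.07 → $190.33
Payment period 4: $190.33 +$5.14 interest = $195.47; pay $57.53 → $137.94
Payment period 5: $137.94 +$3.72 interest = $141.66; pay $65.99 → $75.67
Payment period 6: $75.67 +$2.04 interest = $77.71; pay $74.45 → $3.26
Payment period 7: $3.26 +$0.09 interest = $3.35; pay $3.35 → $0.00
Balance reaches $0.00 in payment period 7.

7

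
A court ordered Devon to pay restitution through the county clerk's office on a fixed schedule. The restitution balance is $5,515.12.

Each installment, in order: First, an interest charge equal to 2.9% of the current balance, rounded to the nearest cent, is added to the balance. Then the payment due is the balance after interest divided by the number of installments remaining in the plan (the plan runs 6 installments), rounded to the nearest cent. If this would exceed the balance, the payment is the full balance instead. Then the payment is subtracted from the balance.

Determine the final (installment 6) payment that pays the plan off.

# | Opening | Interest | Payment | End bal
1 | $5,515.12 | $159.94 | $945.84 | $4,729.22
2 | $4,729.22 | $137.15 | $973.27 | $3,893.10
3 | $3,893.10 | $112.90 | $1,001.50 | $3,004.50
4 | $3,004.50 | $87.13 | $1,030.54 | $2,061.09
5 | $2,061.09 | $59.77 | $1,060.43 | $1,060.43
6 | $1,060.43 | $30.75 | $1,091.18 | $0.00

$1,091.18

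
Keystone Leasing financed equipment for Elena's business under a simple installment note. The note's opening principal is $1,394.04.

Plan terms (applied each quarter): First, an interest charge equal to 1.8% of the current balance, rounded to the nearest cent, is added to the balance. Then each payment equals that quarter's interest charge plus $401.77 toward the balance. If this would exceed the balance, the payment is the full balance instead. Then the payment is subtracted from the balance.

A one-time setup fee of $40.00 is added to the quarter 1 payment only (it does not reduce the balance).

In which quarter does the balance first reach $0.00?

4

# | Opening | Interest | Payment | Fee | End bal
1 | $1,394.04 | $25.09 | $426.86 | $40.00 | $992.27
2 | $992.27 | $17.86 | $419.63 | — | $590.50
3 | $590.50 | $10.63 | $412.40 | — | $188.73
4 | $188.73 | $3.40 | $192.13 | — | $0.00
Balance reaches $0.00 in quarter 4.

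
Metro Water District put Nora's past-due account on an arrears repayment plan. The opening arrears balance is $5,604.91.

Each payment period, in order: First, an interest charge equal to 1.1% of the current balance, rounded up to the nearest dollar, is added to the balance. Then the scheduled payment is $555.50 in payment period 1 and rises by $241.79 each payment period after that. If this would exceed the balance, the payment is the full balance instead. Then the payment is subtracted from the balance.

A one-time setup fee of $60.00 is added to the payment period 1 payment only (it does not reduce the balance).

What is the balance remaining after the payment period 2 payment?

Payment period 1: $5,604.91 +$62.00 interest = $5,666.91; pay $555.50 (+ $60.00 fee) → $5,111.41
Payment period 2: $5,111.41 +$57.00 interest = $5,168.41; pay $797.29 → $4,371.12

$4,371.12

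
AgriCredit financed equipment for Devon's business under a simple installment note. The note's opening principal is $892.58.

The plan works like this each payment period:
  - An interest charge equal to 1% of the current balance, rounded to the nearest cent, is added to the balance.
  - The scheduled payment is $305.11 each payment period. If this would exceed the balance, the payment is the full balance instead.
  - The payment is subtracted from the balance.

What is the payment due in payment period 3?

$300.22

Payment period 1: $892.58 +$8.93 interest = $901.51; pay $305.11 → $596.40
Payment period 2: $596.40 +$5.96 interest = $602.36; pay $305.11 → $297.25
Payment period 3: $297.25 +$2.97 interest = $300.22; pay $300.22 → $0.00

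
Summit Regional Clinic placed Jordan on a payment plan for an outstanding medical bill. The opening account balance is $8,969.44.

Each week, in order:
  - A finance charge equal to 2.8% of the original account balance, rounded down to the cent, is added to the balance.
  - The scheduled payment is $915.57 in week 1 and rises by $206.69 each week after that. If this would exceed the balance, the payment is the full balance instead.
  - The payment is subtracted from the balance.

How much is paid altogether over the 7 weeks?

Week 1: opening $8,969.44; interest $251.14 → $9,220.58; payment $915.57; balance $8,305.01
Week 2: opening $8,305.01; interest $251.14 → $8,556.15; payment $1,122.26; balance $7,433.89
Week 3: opening $7,433.89; interest $251.14 → $7,685.03; payment $1,328.95; balance $6,356.08
Week 4: opening $6,356.08; interest $251.14 → $6,607.22; payment $1,535.64; balance $5,071.58
Week 5: opening $5,071.58; interest $251.14 → $5,322.72; payment $1,742.33; balance $3,580.39
Week 6: opening $3,580.39; interest $251.14 → $3,831.53; payment $1,949.02; balance $1,882.51
Week 7: opening $1,882.51; interest $251.14 → $2,133.65; payment $2,133.65; balance $0.00
Total paid: $10,727.42

$10,727.42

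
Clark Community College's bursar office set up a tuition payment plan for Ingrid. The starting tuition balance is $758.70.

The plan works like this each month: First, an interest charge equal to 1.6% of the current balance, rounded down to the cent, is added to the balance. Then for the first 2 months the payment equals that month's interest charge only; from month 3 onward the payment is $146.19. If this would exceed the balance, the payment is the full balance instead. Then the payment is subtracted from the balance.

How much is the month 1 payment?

$12.13

Month 1: opening $758.70; interest $12.13 → $770.83; payment $12.13; balance $758.70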